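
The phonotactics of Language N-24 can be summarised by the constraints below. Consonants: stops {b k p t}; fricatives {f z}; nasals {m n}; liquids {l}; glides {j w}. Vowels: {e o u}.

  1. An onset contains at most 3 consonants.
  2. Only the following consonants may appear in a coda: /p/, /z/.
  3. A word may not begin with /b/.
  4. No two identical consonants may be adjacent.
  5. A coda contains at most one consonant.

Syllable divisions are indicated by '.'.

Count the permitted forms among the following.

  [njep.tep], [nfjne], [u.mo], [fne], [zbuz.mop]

4

[njep.tep] — σ1 onset /nj/ (2C), coda /p/ ok; σ2 onset /t/, coda /p/ ok → permitted
[nfjne] — violates constraint 1: syllable 1 onset /nfjn/ has 4 consonants (> 3) → not permitted
[u.mo] — σ1 onset /∅/, coda /∅/ ok; σ2 onset /m/, coda /∅/ ok → permitted
[fne] — σ1 onset /fn/ (2C), coda /∅/ ok → permitted
[zbuz.mop] — σ1 onset /zb/ (2C), coda /z/ ok; σ2 onset /m/, coda /p/ ok → permitted
Permitted: [njep.tep], [u.mo], [fne], [zbuz.mop] → 4.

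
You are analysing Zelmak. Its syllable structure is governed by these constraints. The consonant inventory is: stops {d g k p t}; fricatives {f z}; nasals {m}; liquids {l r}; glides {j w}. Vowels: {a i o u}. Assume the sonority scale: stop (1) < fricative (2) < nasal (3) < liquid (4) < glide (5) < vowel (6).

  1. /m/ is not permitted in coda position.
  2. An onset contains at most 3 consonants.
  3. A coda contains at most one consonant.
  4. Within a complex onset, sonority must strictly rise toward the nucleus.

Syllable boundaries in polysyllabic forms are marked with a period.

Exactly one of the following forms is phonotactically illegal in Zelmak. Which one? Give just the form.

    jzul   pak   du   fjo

jzul

jzul — violates constraint 4: syllable 1 onset /jz/: /j/ (glide, 5) → /z/ (fricative, 2) does not rise → phonotactically illegal
pak — σ1 onset /p/, coda /k/ ok → phonotactically legal
du — σ1 onset /d/, coda /∅/ ok → phonotactically legal
fjo — σ1 onset /fj/ (2→5 rises), coda /∅/ ok → phonotactically legal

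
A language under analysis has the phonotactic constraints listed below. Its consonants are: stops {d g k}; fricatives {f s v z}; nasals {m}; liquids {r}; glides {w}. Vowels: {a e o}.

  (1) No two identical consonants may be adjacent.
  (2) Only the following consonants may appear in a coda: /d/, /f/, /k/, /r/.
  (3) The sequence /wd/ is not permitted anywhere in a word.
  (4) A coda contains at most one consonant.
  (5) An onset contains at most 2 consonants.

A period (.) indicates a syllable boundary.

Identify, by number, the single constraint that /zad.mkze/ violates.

/zad.mkze/: syllable 2 onset /mkz/ has 3 consonants (> 2).
This is a violation of constraint 5: "An onset contains at most 2 consonants."
The remaining constraints (1, 2, 3, 4) are satisfied.

5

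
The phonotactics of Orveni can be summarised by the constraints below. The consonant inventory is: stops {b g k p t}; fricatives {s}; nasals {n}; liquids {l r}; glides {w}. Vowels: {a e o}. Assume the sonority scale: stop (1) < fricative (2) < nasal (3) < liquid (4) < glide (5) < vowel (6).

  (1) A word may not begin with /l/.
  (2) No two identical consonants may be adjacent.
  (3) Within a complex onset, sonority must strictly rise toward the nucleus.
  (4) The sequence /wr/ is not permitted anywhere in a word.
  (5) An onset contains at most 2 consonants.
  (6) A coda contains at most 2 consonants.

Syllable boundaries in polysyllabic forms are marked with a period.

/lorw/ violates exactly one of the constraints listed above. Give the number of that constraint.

1

/lorw/: word begins with /l/.
This is a violation of constraint 1: "A word may not begin with /l/."
The remaining constraints (2, 3, 4, 5, 6) are satisfied.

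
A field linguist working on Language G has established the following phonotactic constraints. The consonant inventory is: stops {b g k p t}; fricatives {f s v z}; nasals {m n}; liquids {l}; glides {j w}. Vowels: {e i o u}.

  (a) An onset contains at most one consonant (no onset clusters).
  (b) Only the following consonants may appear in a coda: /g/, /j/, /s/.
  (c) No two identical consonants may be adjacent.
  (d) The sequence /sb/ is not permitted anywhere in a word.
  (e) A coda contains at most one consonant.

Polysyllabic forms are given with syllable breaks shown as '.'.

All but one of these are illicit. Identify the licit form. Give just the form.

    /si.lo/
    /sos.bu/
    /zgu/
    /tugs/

/si.lo/

/si.lo/ — σ1 onset /s/, coda /∅/ ok; σ2 onset /l/, coda /∅/ ok → licit
/sos.bu/ — violates constraint (d): contains banned sequence /sb/ → illicit
/zgu/ — violates constraint (a): syllable 1 onset /zg/ has 2 consonants (> 1) → illicit
/tugs/ — violates constraint (e): syllable 1 coda /gs/ has 2 consonants (> 1) → illicit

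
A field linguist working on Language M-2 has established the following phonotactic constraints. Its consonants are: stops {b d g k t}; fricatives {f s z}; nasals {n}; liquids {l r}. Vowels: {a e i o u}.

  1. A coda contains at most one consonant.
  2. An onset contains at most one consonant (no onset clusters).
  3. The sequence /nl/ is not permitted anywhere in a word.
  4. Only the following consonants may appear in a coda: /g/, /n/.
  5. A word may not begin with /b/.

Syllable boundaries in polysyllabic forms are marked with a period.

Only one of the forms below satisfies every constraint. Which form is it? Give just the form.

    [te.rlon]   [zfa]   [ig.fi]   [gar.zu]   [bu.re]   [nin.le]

[ig.fi]

[te.rlon] — violates constraint 2: syllable 2 onset /rl/ has 2 consonants (> 1) → ill-formed
[zfa] — violates constraint 2: syllable 1 onset /zf/ has 2 consonants (> 1) → ill-formed
[ig.fi] — σ1 onset /∅/, coda /g/ ok; σ2 onset /f/, coda /∅/ ok → well-formed
[gar.zu] — violates constraint 4: syllable 1 coda contains /r/, which is not a licensed coda consonant → ill-formed
[bu.re] — violates constraint 5: word begins with /b/ → ill-formed
[nin.le] — violates constraint 3: contains banned sequence /nl/ → ill-formed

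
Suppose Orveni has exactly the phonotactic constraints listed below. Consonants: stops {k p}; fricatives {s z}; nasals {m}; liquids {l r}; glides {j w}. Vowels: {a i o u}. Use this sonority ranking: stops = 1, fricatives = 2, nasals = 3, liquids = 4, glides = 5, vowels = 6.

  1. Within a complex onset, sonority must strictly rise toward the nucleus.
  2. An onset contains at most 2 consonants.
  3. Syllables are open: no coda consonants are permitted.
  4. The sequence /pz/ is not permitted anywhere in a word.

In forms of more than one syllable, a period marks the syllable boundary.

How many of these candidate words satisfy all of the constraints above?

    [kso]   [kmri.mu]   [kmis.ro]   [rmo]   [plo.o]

[kso] — σ1 onset /ks/ (1→2 rises), coda /∅/ ok → phonotactically legal
[kmri.mu] — violates constraint 2: syllable 1 onset /kmr/ has 3 consonants (> 2) → phonotactically illegal
[kmis.ro] — violates constraint 3: syllable 1 coda /s/ has 1 consonant (> 0) → phonotactically illegal
[rmo] — violates constraint 1: syllable 1 onset /rm/: /r/ (liquid, 4) → /m/ (nasal, 3) does not rise → phonotactically illegal
[plo.o] — σ1 onset /pl/ (1→4 rises), coda /∅/ ok; σ2 onset /∅/, coda /∅/ ok → phonotactically legal
Phonotactically legal: [kso], [plo.o] → 2.

2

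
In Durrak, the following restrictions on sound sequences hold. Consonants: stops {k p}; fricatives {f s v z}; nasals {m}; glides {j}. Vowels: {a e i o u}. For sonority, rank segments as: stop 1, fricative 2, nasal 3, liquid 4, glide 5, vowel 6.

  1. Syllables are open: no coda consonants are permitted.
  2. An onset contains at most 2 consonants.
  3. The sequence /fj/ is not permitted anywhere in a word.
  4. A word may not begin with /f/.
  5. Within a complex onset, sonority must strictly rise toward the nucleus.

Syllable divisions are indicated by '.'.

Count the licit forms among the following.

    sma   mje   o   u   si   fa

sma — σ1 onset /sm/ (2→3 rises), coda /∅/ ok → licit
mje — σ1 onset /mj/ (3→5 rises), coda /∅/ ok → licit
o — σ1 onset /∅/, coda /∅/ ok → licit
u — σ1 onset /∅/, coda /∅/ ok → licit
si — σ1 onset /s/, coda /∅/ ok → licit
fa — violates constraint 4: word begins with /f/ → illicit
Licit: sma, mje, o, u, si → 5.

5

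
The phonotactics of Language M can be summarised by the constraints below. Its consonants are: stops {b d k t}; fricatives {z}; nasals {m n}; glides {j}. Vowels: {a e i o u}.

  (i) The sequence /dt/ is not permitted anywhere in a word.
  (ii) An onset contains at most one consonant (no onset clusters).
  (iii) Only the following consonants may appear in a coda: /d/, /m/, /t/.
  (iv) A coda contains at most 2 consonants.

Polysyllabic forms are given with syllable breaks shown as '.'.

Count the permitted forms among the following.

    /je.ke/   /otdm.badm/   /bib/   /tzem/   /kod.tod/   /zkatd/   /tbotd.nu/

1

/je.ke/ — σ1 onset /j/, coda /∅/ ok; σ2 onset /k/, coda /∅/ ok → permitted
/otdm.badm/ — violates constraint (iv): syllable 1 coda /tdm/ has 3 consonants (> 2) → not permitted
/bib/ — violates constraint (iii): syllable 1 coda contains /b/, which is not a licensed coda consonant → not permitted
/tzem/ — violates constraint (ii): syllable 1 onset /tz/ has 2 consonants (> 1) → not permitted
/kod.tod/ — violates constraint (i): contains banned sequence /dt/ → not permitted
/zkatd/ — violates constraint (ii): syllable 1 onset /zk/ has 2 consonants (> 1) → not permitted
/tbotd.nu/ — violates constraint (ii): syllable 1 onset /tb/ has 2 consonants (> 1) → not permitted
Permitted: /je.ke/ → 1.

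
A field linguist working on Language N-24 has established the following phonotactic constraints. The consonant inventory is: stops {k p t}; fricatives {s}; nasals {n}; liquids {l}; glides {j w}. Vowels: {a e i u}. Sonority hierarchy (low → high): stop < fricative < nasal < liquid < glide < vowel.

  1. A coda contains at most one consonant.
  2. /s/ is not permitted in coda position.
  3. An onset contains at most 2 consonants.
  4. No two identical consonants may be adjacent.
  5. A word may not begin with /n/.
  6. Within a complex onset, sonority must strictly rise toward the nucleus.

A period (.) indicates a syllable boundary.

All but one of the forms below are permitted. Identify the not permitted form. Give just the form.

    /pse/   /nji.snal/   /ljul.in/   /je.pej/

/pse/ — σ1 onset /ps/ (1→2 rises), coda /∅/ ok → permitted
/nji.snal/ — violates constraint 5: word begins with /n/ → not permitted
/ljul.in/ — σ1 onset /lj/ (4→5 rises), coda /l/ ok; σ2 onset /∅/, coda /n/ ok → permitted
/je.pej/ — σ1 onset /j/, coda /∅/ ok; σ2 onset /p/, coda /j/ ok → permitted

/nji.snal/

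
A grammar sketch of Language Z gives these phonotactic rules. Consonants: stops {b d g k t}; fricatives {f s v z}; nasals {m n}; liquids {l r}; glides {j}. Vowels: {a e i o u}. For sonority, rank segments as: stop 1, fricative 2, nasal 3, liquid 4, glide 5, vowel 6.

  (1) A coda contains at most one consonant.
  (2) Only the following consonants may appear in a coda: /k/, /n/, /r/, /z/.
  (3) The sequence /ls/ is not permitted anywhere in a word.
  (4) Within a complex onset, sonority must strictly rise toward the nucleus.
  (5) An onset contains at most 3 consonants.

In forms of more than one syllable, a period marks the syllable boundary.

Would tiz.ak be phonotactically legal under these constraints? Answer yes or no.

yes

tiz.ak — σ1 onset /t/, coda /z/ ok; σ2 onset /∅/, coda /k/ ok → phonotactically legal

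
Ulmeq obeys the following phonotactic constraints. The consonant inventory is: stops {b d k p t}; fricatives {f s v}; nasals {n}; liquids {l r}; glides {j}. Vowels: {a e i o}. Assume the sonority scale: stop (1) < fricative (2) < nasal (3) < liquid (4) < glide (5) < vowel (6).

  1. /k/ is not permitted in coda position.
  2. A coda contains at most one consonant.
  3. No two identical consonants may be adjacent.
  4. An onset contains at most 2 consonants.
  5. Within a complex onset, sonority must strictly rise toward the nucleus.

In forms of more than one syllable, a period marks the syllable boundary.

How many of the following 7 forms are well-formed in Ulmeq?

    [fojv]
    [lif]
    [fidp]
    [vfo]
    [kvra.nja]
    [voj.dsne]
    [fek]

1

[fojv] — violates constraint 2: syllable 1 coda /jv/ has 2 consonants (> 1) → ill-formed
[lif] — σ1 onset /l/, coda /f/ ok → well-formed
[fidp] — violates constraint 2: syllable 1 coda /dp/ has 2 consonants (> 1) → ill-formed
[vfo] — violates constraint 5: syllable 1 onset /vf/: /v/ (fricative, 2) → /f/ (fricative, 2) does not rise → ill-formed
[kvra.nja] — violates constraint 4: syllable 1 onset /kvr/ has 3 consonants (> 2) → ill-formed
[voj.dsne] — violates constraint 4: syllable 2 onset /dsn/ has 3 consonants (> 2) → ill-formed
[fek] — violates constraint 1: syllable 1 coda contains /k/ → ill-formed
Well-formed: [lif] → 1.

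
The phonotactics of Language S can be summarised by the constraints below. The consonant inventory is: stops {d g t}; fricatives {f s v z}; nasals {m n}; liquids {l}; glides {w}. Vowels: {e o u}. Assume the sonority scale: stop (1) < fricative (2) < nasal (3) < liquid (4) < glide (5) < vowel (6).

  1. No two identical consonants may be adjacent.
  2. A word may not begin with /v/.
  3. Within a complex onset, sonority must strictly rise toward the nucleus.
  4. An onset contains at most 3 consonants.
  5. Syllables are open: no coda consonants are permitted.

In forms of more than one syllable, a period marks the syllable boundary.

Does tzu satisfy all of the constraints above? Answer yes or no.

yes

tzu — σ1 onset /tz/ (1→2 rises), coda /∅/ ok → licit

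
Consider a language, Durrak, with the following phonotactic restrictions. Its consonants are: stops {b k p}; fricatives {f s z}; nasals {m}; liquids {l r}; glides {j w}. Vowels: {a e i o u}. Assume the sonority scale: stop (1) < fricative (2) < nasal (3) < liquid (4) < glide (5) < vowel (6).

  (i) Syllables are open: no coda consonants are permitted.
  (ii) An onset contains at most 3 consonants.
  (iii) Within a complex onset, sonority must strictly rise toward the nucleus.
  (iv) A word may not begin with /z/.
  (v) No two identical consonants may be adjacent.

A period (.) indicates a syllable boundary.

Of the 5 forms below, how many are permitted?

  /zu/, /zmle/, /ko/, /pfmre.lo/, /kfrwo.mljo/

/zu/ — violates constraint (iv): word begins with /z/ → not permitted
/zmle/ — violates constraint (iv): word begins with /z/ → not permitted
/ko/ — σ1 onset /k/, coda /∅/ ok → permitted
/pfmre.lo/ — violates constraint (ii): syllable 1 onset /pfmr/ has 4 consonants (> 3) → not permitted
/kfrwo.mljo/ — violates constraint (ii): syllable 1 onset /kfrw/ has 4 consonants (> 3) → not permitted
Permitted: /ko/ → 1.

1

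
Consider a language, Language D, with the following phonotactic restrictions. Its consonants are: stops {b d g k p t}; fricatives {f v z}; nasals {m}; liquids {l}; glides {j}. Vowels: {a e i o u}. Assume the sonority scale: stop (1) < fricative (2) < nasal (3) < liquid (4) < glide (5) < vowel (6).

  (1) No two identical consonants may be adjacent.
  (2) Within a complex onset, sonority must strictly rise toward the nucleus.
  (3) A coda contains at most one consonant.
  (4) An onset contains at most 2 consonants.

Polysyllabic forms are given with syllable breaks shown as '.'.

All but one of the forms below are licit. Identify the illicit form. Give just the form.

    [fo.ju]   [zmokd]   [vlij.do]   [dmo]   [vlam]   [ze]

[zmokd]

[fo.ju] — σ1 onset /f/, coda /∅/ ok; σ2 onset /j/, coda /∅/ ok → licit
[zmokd] — violates constraint 3: syllable 1 coda /kd/ has 2 consonants (> 1) → illicit
[vlij.do] — σ1 onset /vl/ (2→4 rises), coda /j/ ok; σ2 onset /d/, coda /∅/ ok → licit
[dmo] — σ1 onset /dm/ (1→3 rises), coda /∅/ ok → licit
[vlam] — σ1 onset /vl/ (2→4 rises), coda /m/ ok → licit
[ze] — σ1 onset /z/, coda /∅/ ok → licit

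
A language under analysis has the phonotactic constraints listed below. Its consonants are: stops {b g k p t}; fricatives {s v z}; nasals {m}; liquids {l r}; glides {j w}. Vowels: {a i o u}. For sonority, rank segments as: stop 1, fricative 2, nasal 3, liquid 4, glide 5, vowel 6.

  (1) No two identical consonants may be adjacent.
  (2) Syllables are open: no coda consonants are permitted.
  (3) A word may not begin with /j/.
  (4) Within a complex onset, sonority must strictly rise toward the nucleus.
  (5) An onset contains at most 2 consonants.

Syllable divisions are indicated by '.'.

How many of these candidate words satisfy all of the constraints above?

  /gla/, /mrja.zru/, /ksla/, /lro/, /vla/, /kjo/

3

/gla/ — σ1 onset /gl/ (1→4 rises), coda /∅/ ok → permitted
/mrja.zru/ — violates constraint 5: syllable 1 onset /mrj/ has 3 consonants (> 2) → not permitted
/ksla/ — violates constraint 5: syllable 1 onset /ksl/ has 3 consonants (> 2) → not permitted
/lro/ — violates constraint 4: syllable 1 onset /lr/: /l/ (liquid, 4) → /r/ (liquid, 4) does not rise → not permitted
/vla/ — σ1 onset /vl/ (2→4 rises), coda /∅/ ok → permitted
/kjo/ — σ1 onset /kj/ (1→5 rises), coda /∅/ ok → permitted
Permitted: /gla/, /vla/, /kjo/ → 3.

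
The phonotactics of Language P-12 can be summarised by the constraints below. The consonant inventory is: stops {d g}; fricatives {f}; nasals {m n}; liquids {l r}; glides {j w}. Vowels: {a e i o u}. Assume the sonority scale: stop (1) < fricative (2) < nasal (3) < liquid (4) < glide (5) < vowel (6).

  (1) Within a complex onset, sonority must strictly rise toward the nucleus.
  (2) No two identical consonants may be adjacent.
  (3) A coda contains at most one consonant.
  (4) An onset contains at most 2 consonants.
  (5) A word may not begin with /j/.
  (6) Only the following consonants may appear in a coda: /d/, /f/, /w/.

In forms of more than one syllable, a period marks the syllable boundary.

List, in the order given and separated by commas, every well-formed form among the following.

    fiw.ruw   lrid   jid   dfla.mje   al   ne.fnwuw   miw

fiw.ruw — σ1 onset /f/, coda /w/ ok; σ2 onset /r/, coda /w/ ok → well-formed
lrid — violates constraint 1: syllable 1 onset /lr/: /l/ (liquid, 4) → /r/ (liquid, 4) does not rise → ill-formed
jid — violates constraint 5: word begins with /j/ → ill-formed
dfla.mje — violates constraint 4: syllable 1 onset /dfl/ has 3 consonants (> 2) → ill-formed
al — violates constraint 6: syllable 1 coda contains /l/, which is not a licensed coda consonant → ill-formed
ne.fnwuw — violates constraint 4: syllable 2 onset /fnw/ has 3 consonants (> 2) → ill-formed
miw — σ1 onset /m/, coda /w/ ok → well-formed

fiw.ruw, miw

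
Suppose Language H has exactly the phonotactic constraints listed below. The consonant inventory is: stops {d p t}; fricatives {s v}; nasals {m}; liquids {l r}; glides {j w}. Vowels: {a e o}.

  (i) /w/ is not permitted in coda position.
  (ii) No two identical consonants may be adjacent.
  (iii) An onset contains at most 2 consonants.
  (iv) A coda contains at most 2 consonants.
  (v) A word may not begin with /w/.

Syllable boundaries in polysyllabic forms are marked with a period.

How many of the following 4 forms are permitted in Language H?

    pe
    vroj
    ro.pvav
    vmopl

pe — σ1 onset /p/, coda /∅/ ok → permitted
vroj — σ1 onset /vr/ (2C), coda /j/ ok → permitted
ro.pvav — σ1 onset /r/, coda /∅/ ok; σ2 onset /pv/ (2C), coda /v/ ok → permitted
vmopl — σ1 onset /vm/ (2C), coda /pl/ (2C) ok → permitted
Permitted: pe, vroj, ro.pvav, vmopl → 4.

4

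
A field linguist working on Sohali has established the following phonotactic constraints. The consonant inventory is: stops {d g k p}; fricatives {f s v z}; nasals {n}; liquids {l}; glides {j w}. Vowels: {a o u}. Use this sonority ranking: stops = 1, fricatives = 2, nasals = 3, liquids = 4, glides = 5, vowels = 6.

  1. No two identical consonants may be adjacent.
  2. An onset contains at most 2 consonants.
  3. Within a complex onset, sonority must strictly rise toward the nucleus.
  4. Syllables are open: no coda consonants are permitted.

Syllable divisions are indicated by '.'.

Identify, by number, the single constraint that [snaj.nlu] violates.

4

[snaj.nlu]: syllable 1 coda /j/ has 1 consonant (> 0).
This is a violation of constraint 4: "Syllables are open: no coda consonants are permitted."
The remaining constraints (1, 2, 3) are satisfied.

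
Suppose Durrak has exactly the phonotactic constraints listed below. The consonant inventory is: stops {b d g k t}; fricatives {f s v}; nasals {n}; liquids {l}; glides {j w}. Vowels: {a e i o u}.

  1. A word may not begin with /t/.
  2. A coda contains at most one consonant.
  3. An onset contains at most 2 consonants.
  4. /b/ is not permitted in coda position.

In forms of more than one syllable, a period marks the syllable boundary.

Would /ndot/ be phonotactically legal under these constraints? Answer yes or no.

/ndot/ — σ1 onset /nd/ (2C), coda /t/ ok → phonotactically legal

yes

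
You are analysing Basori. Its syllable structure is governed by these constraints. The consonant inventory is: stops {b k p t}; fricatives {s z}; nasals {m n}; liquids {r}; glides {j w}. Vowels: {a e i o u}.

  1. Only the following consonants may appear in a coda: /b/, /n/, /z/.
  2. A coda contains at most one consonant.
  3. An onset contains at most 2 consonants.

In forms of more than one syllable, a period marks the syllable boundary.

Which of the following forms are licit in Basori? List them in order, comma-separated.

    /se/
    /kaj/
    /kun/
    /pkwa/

/se/, /kun/

/se/ — σ1 onset /s/, coda /∅/ ok → licit
/kaj/ — violates constraint 1: syllable 1 coda contains /j/, which is not a licensed coda consonant → illicit
/kun/ — σ1 onset /k/, coda /n/ ok → licit
/pkwa/ — violates constraint 3: syllable 1 onset /pkw/ has 3 consonants (> 2) → illicit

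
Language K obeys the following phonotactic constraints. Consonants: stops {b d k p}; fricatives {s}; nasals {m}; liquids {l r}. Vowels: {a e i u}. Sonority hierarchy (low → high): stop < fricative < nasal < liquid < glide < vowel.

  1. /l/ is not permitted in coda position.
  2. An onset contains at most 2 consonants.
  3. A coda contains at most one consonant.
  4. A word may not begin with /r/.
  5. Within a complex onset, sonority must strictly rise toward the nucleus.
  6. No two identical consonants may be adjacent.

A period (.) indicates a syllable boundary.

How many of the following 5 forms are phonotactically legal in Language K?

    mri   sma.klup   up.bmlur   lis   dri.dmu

mri — σ1 onset /mr/ (3→4 rises), coda /∅/ ok → phonotactically legal
sma.klup — σ1 onset /sm/ (2→3 rises), coda /∅/ ok; σ2 onset /kl/ (1→4 rises), coda /p/ ok → phonotactically legal
up.bmlur — violates constraint 2: syllable 2 onset /bml/ has 3 consonants (> 2) → phonotactically illegal
lis — σ1 onset /l/, coda /s/ ok → phonotactically legal
dri.dmu — σ1 onset /dr/ (1→4 rises), coda /∅/ ok; σ2 onset /dm/ (1→3 rises), coda /∅/ ok → phonotactically legal
Phonotactically legal: mri, sma.klup, lis, dri.dmu → 4.

4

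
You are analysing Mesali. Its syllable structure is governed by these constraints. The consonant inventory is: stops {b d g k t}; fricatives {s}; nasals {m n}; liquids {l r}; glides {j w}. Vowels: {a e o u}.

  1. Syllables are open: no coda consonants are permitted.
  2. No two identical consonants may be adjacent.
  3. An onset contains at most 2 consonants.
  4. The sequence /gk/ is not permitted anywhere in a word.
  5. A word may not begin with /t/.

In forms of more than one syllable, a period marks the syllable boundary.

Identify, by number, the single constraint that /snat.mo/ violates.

1

/snat.mo/: syllable 1 coda /t/ has 1 consonant (> 0).
This is a violation of constraint 1: "Syllables are open: no coda consonants are permitted."
The remaining constraints (2, 3, 4, 5) are satisfied.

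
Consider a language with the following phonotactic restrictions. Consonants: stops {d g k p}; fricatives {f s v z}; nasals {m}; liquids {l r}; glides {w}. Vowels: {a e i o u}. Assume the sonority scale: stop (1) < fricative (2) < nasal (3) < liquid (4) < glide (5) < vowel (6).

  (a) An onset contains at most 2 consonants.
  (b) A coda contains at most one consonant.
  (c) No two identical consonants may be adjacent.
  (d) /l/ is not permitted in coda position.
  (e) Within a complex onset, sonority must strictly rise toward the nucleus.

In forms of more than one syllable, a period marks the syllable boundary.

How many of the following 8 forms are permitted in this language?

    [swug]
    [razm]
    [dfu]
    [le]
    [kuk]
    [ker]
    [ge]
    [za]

7

[swug] — σ1 onset /sw/ (2→5 rises), coda /g/ ok → permitted
[razm] — violates constraint (b): syllable 1 coda /zm/ has 2 consonants (> 1) → not permitted
[dfu] — σ1 onset /df/ (1→2 rises), coda /∅/ ok → permitted
[le] — σ1 onset /l/, coda /∅/ ok → permitted
[kuk] — σ1 onset /k/, coda /k/ ok → permitted
[ker] — σ1 onset /k/, coda /r/ ok → permitted
[ge] — σ1 onset /g/, coda /∅/ ok → permitted
[za] — σ1 onset /z/, coda /∅/ ok → permitted
Permitted: [swug], [dfu], [le], [kuk], [ker], [ge], [za] → 7.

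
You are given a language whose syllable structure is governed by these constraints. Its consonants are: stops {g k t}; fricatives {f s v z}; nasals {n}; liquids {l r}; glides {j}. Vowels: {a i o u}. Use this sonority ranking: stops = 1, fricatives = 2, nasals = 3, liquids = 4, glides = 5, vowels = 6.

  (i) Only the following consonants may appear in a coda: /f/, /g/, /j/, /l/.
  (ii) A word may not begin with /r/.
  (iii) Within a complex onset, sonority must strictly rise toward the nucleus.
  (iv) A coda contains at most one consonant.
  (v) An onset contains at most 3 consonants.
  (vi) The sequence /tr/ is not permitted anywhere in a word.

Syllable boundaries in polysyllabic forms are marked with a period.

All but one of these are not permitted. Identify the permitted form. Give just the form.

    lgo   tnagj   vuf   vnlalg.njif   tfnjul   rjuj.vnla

vuf

lgo — violates constraint (iii): syllable 1 onset /lg/: /l/ (liquid, 4) → /g/ (stop, 1) does not rise → not permitted
tnagj — violates constraint (iv): syllable 1 coda /gj/ has 2 consonants (> 1) → not permitted
vuf — σ1 onset /v/, coda /f/ ok → permitted
vnlalg.njif — violates constraint (iv): syllable 1 coda /lg/ has 2 consonants (> 1) → not permitted
tfnjul — violates constraint (v): syllable 1 onset /tfnj/ has 4 consonants (> 3) → not permitted
rjuj.vnla — violates constraint (ii): word begins with /r/ → not permitted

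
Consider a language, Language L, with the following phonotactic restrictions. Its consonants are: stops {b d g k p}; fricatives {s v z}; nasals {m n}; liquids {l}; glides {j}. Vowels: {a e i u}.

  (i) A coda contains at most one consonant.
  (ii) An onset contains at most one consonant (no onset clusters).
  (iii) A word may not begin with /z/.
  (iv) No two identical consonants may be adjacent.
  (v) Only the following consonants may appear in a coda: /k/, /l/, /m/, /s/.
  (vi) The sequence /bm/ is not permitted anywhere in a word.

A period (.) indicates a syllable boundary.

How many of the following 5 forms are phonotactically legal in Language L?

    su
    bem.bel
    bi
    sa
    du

5

su — σ1 onset /s/, coda /∅/ ok → phonotactically legal
bem.bel — σ1 onset /b/, coda /m/ ok; σ2 onset /b/, coda /l/ ok → phonotactically legal
bi — σ1 onset /b/, coda /∅/ ok → phonotactically legal
sa — σ1 onset /s/, coda /∅/ ok → phonotactically legal
du — σ1 onset /d/, coda /∅/ ok → phonotactically legal
Phonotactically legal: su, bem.bel, bi, sa, du → 5.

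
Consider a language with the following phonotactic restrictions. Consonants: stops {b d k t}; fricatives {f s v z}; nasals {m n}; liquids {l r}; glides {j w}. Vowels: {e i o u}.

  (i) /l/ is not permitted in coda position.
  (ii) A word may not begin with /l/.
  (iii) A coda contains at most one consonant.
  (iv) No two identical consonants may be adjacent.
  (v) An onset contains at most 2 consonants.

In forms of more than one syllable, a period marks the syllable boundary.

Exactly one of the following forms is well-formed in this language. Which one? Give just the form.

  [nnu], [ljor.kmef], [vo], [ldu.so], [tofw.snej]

[vo]

[nnu] — violates constraint (iv): adjacent identical consonants /nn/ → ill-formed
[ljor.kmef] — violates constraint (ii): word begins with /l/ → ill-formed
[vo] — σ1 onset /v/, coda /∅/ ok → well-formed
[ldu.so] — violates constraint (ii): word begins with /l/ → ill-formed
[tofw.snej] — violates constraint (iii): syllable 1 coda /fw/ has 2 consonants (> 1) → ill-formed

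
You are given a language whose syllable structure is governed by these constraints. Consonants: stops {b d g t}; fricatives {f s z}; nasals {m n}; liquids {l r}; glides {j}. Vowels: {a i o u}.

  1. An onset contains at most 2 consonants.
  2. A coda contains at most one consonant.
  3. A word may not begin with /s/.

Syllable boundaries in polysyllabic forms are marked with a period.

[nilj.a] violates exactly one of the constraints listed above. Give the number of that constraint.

2

[nilj.a]: syllable 1 coda /lj/ has 2 consonants (> 1).
This is a violation of constraint 2: "A coda contains at most one consonant."
The remaining constraints (1, 3) are satisfied.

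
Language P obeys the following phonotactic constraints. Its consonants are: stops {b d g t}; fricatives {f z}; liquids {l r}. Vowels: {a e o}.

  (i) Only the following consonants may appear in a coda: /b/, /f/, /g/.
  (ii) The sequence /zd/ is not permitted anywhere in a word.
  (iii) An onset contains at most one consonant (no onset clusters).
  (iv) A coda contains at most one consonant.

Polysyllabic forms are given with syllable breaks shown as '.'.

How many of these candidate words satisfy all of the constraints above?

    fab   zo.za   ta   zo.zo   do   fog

6

fab — σ1 onset /f/, coda /b/ ok → licit
zo.za — σ1 onset /z/, coda /∅/ ok; σ2 onset /z/, coda /∅/ ok → licit
ta — σ1 onset /t/, coda /∅/ ok → licit
zo.zo — σ1 onset /z/, coda /∅/ ok; σ2 onset /z/, coda /∅/ ok → licit
do — σ1 onset /d/, coda /∅/ ok → licit
fog — σ1 onset /f/, coda /g/ ok → licit
Licit: fab, zo.za, ta, zo.zo, do, fog → 6.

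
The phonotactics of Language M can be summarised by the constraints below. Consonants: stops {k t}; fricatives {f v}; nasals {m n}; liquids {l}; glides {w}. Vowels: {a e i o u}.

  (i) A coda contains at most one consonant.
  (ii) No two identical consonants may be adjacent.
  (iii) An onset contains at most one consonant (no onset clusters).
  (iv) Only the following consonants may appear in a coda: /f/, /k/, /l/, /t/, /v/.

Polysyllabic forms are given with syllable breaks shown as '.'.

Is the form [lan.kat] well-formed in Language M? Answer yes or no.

[lan.kat] — violates constraint (iv): syllable 1 coda contains /n/, which is not a licensed coda consonant → ill-formed

no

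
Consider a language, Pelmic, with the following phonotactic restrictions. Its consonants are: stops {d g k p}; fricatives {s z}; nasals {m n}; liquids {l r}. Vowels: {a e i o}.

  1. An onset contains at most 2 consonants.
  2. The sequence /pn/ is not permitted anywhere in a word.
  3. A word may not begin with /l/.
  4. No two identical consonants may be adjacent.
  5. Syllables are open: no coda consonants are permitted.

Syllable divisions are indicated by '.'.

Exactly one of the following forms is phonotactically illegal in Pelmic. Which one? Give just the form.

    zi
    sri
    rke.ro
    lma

lma

zi — σ1 onset /z/, coda /∅/ ok → phonotactically legal
sri — σ1 onset /sr/ (2C), coda /∅/ ok → phonotactically legal
rke.ro — σ1 onset /rk/ (2C), coda /∅/ ok; σ2 onset /r/, coda /∅/ ok → phonotactically legal
lma — violates constraint 3: word begins with /l/ → phonotactically illegal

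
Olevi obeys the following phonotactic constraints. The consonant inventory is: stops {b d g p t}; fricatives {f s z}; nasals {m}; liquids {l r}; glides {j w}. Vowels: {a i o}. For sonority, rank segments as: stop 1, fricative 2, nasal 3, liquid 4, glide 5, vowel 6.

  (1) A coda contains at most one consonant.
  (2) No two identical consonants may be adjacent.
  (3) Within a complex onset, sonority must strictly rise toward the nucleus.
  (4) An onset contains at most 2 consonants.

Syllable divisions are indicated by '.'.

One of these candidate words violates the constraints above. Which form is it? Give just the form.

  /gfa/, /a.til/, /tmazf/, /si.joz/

/tmazf/

/gfa/ — σ1 onset /gf/ (1→2 rises), coda /∅/ ok → phonotactically legal
/a.til/ — σ1 onset /∅/, coda /∅/ ok; σ2 onset /t/, coda /l/ ok → phonotactically legal
/tmazf/ — violates constraint 1: syllable 1 coda /zf/ has 2 consonants (> 1) → phonotactically illegal
/si.joz/ — σ1 onset /s/, coda /∅/ ok; σ2 onset /j/, coda /z/ ok → phonotactically legal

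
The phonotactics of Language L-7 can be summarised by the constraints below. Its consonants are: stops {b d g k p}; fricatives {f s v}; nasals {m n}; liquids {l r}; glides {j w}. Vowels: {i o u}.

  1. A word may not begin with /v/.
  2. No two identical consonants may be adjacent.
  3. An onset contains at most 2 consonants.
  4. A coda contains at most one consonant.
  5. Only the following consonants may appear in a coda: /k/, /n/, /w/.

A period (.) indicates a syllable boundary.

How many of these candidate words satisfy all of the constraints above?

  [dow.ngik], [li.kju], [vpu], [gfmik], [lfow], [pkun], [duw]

[dow.ngik] — σ1 onset /d/, coda /w/ ok; σ2 onset /ng/ (2C), coda /k/ ok → phonotactically legal
[li.kju] — σ1 onset /l/, coda /∅/ ok; σ2 onset /kj/ (2C), coda /∅/ ok → phonotactically legal
[vpu] — violates constraint 1: word begins with /v/ → phonotactically illegal
[gfmik] — violates constraint 3: syllable 1 onset /gfm/ has 3 consonants (> 2) → phonotactically illegal
[lfow] — σ1 onset /lf/ (2C), coda /w/ ok → phonotactically legal
[pkun] — σ1 onset /pk/ (2C), coda /n/ ok → phonotactically legal
[duw] — σ1 onset /d/, coda /w/ ok → phonotactically legal
Phonotactically legal: [dow.ngik], [li.kju], [lfow], [pkun], [duw] → 5.

5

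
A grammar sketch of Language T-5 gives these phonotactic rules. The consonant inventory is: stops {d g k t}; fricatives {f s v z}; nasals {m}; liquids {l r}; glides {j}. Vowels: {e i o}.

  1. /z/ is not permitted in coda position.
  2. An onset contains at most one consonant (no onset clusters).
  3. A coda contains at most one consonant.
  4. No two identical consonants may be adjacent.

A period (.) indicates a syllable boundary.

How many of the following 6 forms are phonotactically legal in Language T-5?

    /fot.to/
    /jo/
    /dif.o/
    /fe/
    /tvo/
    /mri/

3

/fot.to/ — violates constraint 4: adjacent identical consonants /tt/ → phonotactically illegal
/jo/ — σ1 onset /j/, coda /∅/ ok → phonotactically legal
/dif.o/ — σ1 onset /d/, coda /f/ ok; σ2 onset /∅/, coda /∅/ ok → phonotactically legal
/fe/ — σ1 onset /f/, coda /∅/ ok → phonotactically legal
/tvo/ — violates constraint 2: syllable 1 onset /tv/ has 2 consonants (> 1) → phonotactically illegal
/mri/ — violates constraint 2: syllable 1 onset /mr/ has 2 consonants (> 1) → phonotactically illegal
Phonotactically legal: /jo/, /dif.o/, /fe/ → 3.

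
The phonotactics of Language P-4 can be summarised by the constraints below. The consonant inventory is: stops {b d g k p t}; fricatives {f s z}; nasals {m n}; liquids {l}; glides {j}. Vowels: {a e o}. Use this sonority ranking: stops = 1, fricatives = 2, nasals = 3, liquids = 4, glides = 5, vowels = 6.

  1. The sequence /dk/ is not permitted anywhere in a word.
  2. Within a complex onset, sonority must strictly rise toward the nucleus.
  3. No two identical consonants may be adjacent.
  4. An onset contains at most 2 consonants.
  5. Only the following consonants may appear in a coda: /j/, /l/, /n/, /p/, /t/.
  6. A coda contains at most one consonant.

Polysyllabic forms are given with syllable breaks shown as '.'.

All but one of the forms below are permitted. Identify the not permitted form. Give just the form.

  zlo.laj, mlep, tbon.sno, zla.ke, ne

tbon.sno

zlo.laj — σ1 onset /zl/ (2→4 rises), coda /∅/ ok; σ2 onset /l/, coda /j/ ok → permitted
mlep — σ1 onset /ml/ (3→4 rises), coda /p/ ok → permitted
tbon.sno — violates constraint 2: syllable 1 onset /tb/: /t/ (stop, 1) → /b/ (stop, 1) does not rise → not permitted
zla.ke — σ1 onset /zl/ (2→4 rises), coda /∅/ ok; σ2 onset /k/, coda /∅/ ok → permitted
ne — σ1 onset /n/, coda /∅/ ok → permitted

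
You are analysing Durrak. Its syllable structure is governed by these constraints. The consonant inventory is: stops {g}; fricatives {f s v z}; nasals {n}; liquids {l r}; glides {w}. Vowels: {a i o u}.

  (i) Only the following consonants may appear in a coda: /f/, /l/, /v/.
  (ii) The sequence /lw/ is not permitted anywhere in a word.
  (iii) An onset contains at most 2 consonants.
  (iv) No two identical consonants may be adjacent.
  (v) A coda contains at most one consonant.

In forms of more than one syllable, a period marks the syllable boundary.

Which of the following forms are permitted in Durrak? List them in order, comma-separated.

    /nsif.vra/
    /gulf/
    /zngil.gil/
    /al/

/nsif.vra/, /al/

/nsif.vra/ — σ1 onset /ns/ (2C), coda /f/ ok; σ2 onset /vr/ (2C), coda /∅/ ok → permitted
/gulf/ — violates constraint (v): syllable 1 coda /lf/ has 2 consonants (> 1) → not permitted
/zngil.gil/ — violates constraint (iii): syllable 1 onset /zng/ has 3 consonants (> 2) → not permitted
/al/ — σ1 onset /∅/, coda /l/ ok → permitted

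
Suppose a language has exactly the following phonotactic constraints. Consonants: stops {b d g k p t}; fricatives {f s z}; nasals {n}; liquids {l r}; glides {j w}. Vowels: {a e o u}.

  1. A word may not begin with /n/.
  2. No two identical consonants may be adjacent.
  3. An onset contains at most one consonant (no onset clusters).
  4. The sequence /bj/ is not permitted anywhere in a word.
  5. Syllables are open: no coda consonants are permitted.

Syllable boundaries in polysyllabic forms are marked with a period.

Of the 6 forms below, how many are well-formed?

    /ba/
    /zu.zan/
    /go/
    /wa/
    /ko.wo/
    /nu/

/ba/ — σ1 onset /b/, coda /∅/ ok → well-formed
/zu.zan/ — violates constraint 5: syllable 2 coda /n/ has 1 consonant (> 0) → ill-formed
/go/ — σ1 onset /g/, coda /∅/ ok → well-formed
/wa/ — σ1 onset /w/, coda /∅/ ok → well-formed
/ko.wo/ — σ1 onset /k/, coda /∅/ ok; σ2 onset /w/, coda /∅/ ok → well-formed
/nu/ — violates constraint 1: word begins with /n/ → ill-formed
Well-formed: /ba/, /go/, /wa/, /ko.wo/ → 4.

4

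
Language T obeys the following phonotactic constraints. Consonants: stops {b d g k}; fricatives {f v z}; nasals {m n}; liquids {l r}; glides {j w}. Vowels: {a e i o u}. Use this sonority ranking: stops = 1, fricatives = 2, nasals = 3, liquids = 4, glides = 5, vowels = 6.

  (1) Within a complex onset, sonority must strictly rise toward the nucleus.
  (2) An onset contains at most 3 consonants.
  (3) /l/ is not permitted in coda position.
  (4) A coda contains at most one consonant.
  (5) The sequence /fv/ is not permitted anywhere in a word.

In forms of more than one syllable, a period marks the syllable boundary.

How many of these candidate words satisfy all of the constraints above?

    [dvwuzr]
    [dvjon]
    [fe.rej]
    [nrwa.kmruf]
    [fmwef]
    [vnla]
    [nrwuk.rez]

6

[dvwuzr] — violates constraint 4: syllable 1 coda /zr/ has 2 consonants (> 1) → not permitted
[dvjon] — σ1 onset /dvj/ (1→2→5 rises), coda /n/ ok → permitted
[fe.rej] — σ1 onset /f/, coda /∅/ ok; σ2 onset /r/, coda /j/ ok → permitted
[nrwa.kmruf] — σ1 onset /nrw/ (3→4→5 rises), coda /∅/ ok; σ2 onset /kmr/ (1→3→4 rises), coda /f/ ok → permitted
[fmwef] — σ1 onset /fmw/ (2→3→5 rises), coda /f/ ok → permitted
[vnla] — σ1 onset /vnl/ (2→3→4 rises), coda /∅/ ok → permitted
[nrwuk.rez] — σ1 onset /nrw/ (3→4→5 rises), coda /k/ ok; σ2 onset /r/, coda /z/ ok → permitted
Permitted: [dvjon], [fe.rej], [nrwa.kmruf], [fmwef], [vnla], [nrwuk.rez] → 6.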